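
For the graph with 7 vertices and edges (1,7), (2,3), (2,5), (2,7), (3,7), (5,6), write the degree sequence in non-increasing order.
[3, 3, 2, 2, 1, 1, 0] (degrees: deg(1)=1, deg(2)=3, deg(3)=2, deg(4)=0, deg(5)=2, deg(6)=1, deg(7)=3)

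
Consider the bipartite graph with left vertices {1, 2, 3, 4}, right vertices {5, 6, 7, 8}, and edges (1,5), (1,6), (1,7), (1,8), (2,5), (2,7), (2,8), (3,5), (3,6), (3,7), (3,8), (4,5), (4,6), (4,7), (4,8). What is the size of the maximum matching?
4 (matching: (1,8), (2,7), (3,6), (4,5); upper bound min(|L|,|R|) = min(4,4) = 4)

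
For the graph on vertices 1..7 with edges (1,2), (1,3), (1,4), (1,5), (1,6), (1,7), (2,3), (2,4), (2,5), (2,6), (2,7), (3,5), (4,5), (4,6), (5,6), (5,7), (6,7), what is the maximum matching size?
3 (matching: (1,7), (2,6), (4,5); upper bound floor(n/2) = floor(7/2) = 3)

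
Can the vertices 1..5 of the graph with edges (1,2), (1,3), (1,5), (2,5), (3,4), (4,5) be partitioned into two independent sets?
No (odd cycle of length 3: 5 -> 1 -> 2 -> 5)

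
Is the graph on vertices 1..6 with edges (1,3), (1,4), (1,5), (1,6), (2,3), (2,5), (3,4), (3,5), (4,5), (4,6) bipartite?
No (odd cycle of length 3: 5 -> 1 -> 4 -> 5)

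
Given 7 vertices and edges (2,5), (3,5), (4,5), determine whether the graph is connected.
No, it has 4 components: {1}, {2, 3, 4, 5}, {6}, {7}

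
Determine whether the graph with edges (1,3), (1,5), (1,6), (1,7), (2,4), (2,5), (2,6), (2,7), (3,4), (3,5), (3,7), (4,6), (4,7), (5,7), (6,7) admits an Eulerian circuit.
Yes (the graph is connected and all 7 vertices have even degree)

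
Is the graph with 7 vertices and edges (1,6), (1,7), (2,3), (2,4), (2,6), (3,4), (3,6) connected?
No, it has 2 components: {1, 2, 3, 4, 6, 7}, {5}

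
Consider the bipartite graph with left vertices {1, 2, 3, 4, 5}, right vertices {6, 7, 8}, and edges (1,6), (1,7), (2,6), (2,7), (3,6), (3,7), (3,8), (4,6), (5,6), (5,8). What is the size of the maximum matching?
3 (matching: (1,7), (2,6), (3,8); upper bound min(|L|,|R|) = min(5,3) = 3)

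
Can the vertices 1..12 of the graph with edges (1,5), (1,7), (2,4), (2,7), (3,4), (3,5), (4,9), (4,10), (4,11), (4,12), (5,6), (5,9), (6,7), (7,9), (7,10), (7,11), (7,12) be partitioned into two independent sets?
Yes. Partition: {1, 2, 3, 6, 8, 9, 10, 11, 12}, {4, 5, 7}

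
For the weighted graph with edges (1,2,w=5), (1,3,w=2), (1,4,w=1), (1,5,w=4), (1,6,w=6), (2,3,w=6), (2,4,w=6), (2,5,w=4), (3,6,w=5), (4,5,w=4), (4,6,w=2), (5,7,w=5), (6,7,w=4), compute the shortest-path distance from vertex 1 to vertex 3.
2 (path: 1 -> 3; weights 2 = 2)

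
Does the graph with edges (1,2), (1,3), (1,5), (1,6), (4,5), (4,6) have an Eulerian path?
Yes (the graph is connected and exactly 2 vertices have odd degree: {2, 3}; any Eulerian path must start and end at those)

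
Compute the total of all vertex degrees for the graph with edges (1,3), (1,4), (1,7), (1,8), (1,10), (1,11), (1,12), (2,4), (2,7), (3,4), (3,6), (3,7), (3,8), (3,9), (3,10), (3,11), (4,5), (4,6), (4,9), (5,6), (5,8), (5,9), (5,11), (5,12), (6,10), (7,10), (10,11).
54 (handshake: sum of degrees = 2|E| = 2 x 27 = 54)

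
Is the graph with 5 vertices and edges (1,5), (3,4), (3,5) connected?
No, it has 2 components: {1, 3, 4, 5}, {2}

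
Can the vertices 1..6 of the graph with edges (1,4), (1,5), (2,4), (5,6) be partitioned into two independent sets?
Yes. Partition: {1, 2, 3, 6}, {4, 5}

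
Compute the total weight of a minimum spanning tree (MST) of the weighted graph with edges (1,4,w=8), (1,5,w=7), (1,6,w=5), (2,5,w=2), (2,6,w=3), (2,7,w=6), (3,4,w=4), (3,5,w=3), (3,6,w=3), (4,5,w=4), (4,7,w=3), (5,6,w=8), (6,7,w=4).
20 (MST edges: (1,6,w=5), (2,5,w=2), (2,6,w=3), (3,4,w=4), (3,5,w=3), (4,7,w=3); sum of weights 5 + 2 + 3 + 4 + 3 + 3 = 20)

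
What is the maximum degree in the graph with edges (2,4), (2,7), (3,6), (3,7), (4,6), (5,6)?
3 (attained at vertex 6)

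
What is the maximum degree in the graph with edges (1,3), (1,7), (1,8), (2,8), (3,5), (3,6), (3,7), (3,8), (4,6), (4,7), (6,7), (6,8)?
5 (attained at vertex 3)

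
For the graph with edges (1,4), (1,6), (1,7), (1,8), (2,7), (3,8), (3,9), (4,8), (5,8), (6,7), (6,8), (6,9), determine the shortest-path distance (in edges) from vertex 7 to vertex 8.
2 (path: 7 -> 1 -> 8, 2 edges)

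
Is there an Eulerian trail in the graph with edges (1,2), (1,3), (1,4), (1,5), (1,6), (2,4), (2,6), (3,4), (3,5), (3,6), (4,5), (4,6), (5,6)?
No (4 vertices have odd degree: {1, 2, 4, 6}; Eulerian path requires 0 or 2)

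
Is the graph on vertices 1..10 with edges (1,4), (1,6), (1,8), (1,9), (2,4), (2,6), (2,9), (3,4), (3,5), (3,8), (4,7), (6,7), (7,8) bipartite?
Yes. Partition: {1, 2, 3, 7, 10}, {4, 5, 6, 8, 9}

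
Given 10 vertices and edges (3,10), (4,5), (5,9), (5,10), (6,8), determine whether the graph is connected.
No, it has 5 components: {1}, {2}, {3, 4, 5, 9, 10}, {6, 8}, {7}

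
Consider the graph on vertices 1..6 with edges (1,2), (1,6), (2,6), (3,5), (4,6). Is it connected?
No, it has 2 components: {1, 2, 4, 6}, {3, 5}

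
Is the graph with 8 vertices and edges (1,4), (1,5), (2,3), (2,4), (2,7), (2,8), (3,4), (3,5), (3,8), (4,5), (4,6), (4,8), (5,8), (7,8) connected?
Yes (BFS from 1 visits [1, 4, 5, 2, 3, 6, 8, 7] — all 8 vertices reached)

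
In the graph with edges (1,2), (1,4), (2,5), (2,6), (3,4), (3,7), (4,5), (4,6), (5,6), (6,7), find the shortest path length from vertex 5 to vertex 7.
2 (path: 5 -> 6 -> 7, 2 edges)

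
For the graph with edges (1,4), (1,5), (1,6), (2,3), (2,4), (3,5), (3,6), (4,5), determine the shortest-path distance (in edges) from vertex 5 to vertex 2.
2 (path: 5 -> 4 -> 2, 2 edges)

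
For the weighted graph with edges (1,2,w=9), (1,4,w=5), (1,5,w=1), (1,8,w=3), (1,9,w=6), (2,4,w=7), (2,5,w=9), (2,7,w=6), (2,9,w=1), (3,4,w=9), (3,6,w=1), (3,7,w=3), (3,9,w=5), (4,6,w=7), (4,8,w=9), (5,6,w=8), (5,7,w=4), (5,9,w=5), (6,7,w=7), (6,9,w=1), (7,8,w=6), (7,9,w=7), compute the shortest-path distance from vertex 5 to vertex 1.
1 (path: 5 -> 1; weights 1 = 1)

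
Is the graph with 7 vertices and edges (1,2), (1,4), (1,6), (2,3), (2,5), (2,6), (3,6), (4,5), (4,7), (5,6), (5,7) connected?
Yes (BFS from 1 visits [1, 2, 4, 6, 3, 5, 7] — all 7 vertices reached)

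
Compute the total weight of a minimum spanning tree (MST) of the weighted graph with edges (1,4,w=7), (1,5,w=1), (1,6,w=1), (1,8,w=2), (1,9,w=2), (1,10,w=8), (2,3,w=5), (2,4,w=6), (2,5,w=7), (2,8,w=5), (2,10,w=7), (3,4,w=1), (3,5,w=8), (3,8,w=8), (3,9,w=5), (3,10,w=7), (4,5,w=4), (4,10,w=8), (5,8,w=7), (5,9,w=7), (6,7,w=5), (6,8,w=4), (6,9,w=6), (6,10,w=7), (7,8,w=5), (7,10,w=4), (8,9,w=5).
25 (MST edges: (1,5,w=1), (1,6,w=1), (1,8,w=2), (1,9,w=2), (2,3,w=5), (3,4,w=1), (4,5,w=4), (6,7,w=5), (7,10,w=4); sum of weights 1 + 1 + 2 + 2 + 5 + 1 + 4 + 5 + 4 = 25)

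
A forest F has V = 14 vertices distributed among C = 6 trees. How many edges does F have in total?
8 (Each of the 6 component trees on V_i vertices has V_i - 1 edges; summing gives V - C = 14 - 6 = 8)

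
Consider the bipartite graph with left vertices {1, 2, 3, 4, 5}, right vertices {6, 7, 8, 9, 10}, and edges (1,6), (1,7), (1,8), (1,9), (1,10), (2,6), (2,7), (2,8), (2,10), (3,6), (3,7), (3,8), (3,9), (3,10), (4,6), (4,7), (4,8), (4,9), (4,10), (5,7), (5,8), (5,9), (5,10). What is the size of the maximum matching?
5 (matching: (1,10), (2,8), (3,9), (4,6), (5,7); upper bound min(|L|,|R|) = min(5,5) = 5)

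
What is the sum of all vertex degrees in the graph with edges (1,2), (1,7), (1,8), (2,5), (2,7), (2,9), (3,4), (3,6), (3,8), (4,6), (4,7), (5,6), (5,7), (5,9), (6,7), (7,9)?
32 (handshake: sum of degrees = 2|E| = 2 x 16 = 32)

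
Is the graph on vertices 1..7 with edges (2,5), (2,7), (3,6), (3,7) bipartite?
Yes. Partition: {1, 2, 3, 4}, {5, 6, 7}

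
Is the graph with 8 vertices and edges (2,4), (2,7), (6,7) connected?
No, it has 5 components: {1}, {2, 4, 6, 7}, {3}, {5}, {8}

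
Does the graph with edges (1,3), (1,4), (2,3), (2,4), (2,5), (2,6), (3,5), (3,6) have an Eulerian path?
Yes — and in fact it has an Eulerian circuit (the graph is connected and all 6 vertices have even degree)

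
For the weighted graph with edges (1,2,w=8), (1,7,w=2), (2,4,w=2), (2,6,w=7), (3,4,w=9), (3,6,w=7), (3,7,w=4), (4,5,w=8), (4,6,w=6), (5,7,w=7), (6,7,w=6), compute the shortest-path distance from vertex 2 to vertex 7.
10 (path: 2 -> 1 -> 7; weights 8 + 2 = 10)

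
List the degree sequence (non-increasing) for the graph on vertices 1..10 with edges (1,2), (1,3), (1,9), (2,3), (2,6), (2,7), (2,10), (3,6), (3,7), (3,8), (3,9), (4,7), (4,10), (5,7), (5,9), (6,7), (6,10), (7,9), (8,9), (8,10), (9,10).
[6, 6, 6, 5, 5, 4, 3, 3, 2, 2] (degrees: deg(1)=3, deg(2)=5, deg(3)=6, deg(4)=2, deg(5)=2, deg(6)=4, deg(7)=6, deg(8)=3, deg(9)=6, deg(10)=5)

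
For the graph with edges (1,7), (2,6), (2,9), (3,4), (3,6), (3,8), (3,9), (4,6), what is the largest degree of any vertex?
4 (attained at vertex 3)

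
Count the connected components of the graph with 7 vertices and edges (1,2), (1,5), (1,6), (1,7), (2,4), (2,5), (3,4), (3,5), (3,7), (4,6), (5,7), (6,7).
1 (components: {1, 2, 3, 4, 5, 6, 7})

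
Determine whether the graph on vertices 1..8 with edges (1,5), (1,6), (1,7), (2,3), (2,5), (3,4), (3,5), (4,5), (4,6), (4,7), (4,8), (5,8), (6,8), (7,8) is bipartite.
No (odd cycle of length 3: 8 -> 6 -> 4 -> 8)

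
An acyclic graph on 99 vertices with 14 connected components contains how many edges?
85 (Each of the 14 component trees on V_i vertices has V_i - 1 edges; summing gives V - C = 99 - 14 = 85)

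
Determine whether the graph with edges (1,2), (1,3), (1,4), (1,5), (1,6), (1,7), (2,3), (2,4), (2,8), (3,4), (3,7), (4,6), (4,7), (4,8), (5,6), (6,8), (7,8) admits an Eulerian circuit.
Yes (the graph is connected and all 8 vertices have even degree)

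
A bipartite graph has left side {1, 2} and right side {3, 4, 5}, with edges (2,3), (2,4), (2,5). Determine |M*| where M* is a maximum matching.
1 (matching: (2,5); upper bound min(|L|,|R|) = min(2,3) = 2)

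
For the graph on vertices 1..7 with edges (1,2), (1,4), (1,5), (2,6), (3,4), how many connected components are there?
2 (components: {1, 2, 3, 4, 5, 6}, {7})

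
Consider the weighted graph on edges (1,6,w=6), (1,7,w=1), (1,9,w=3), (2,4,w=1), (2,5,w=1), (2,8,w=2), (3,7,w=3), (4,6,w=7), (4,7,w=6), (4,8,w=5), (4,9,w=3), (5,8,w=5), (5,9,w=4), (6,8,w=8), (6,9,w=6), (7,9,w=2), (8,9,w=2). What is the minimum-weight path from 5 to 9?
4 (path: 5 -> 9; weights 4 = 4)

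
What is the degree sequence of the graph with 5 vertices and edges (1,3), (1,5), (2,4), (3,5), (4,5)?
[3, 2, 2, 2, 1] (degrees: deg(1)=2, deg(2)=1, deg(3)=2, deg(4)=2, deg(5)=3)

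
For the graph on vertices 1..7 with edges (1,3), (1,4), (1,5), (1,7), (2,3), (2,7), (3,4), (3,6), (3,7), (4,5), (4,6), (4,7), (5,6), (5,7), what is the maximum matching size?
3 (matching: (1,4), (3,6), (5,7); upper bound floor(n/2) = floor(7/2) = 3)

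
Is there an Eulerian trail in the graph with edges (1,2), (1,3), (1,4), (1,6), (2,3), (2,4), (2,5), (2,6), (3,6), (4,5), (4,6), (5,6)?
No (4 vertices have odd degree: {2, 3, 5, 6}; Eulerian path requires 0 or 2)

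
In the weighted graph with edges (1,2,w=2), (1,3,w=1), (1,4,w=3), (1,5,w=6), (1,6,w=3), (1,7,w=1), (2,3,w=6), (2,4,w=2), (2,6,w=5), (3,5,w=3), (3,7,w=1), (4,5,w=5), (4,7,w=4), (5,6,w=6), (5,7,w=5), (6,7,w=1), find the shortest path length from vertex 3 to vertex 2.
3 (path: 3 -> 1 -> 2; weights 1 + 2 = 3)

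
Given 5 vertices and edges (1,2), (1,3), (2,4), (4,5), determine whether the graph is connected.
Yes (BFS from 1 visits [1, 2, 3, 4, 5] — all 5 vertices reached)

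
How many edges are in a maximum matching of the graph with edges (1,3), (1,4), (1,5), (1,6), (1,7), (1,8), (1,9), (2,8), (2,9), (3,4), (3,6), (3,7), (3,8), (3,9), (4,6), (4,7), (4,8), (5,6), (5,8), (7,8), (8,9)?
4 (matching: (1,9), (3,7), (4,6), (5,8); upper bound floor(n/2) = floor(9/2) = 4)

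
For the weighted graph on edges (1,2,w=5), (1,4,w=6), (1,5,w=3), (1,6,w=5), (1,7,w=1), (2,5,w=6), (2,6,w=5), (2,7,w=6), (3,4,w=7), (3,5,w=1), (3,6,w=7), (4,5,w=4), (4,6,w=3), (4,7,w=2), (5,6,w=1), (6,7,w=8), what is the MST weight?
13 (MST edges: (1,2,w=5), (1,5,w=3), (1,7,w=1), (3,5,w=1), (4,7,w=2), (5,6,w=1); sum of weights 5 + 3 + 1 + 1 + 2 + 1 = 13)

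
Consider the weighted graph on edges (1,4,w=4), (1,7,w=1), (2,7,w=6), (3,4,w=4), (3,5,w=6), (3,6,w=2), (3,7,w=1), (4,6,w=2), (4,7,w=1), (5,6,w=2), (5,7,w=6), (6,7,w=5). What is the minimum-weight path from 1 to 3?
2 (path: 1 -> 7 -> 3; weights 1 + 1 = 2)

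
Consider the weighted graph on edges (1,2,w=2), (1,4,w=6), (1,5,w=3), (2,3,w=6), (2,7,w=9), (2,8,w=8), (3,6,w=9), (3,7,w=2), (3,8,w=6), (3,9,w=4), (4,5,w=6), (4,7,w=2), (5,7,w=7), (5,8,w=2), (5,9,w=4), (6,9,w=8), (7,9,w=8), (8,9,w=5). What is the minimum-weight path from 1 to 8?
5 (path: 1 -> 5 -> 8; weights 3 + 2 = 5)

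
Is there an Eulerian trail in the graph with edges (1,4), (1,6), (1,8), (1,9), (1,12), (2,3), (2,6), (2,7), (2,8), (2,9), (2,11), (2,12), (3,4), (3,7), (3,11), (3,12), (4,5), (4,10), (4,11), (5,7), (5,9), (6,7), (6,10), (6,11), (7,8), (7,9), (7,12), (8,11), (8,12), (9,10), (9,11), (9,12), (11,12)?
No (12 vertices have odd degree: {1, 2, 3, 4, 5, 6, 7, 8, 9, 10, 11, 12}; Eulerian path requires 0 or 2)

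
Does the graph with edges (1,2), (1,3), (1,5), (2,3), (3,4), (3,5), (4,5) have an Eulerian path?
Yes (the graph is connected and exactly 2 vertices have odd degree: {1, 5}; any Eulerian path must start and end at those)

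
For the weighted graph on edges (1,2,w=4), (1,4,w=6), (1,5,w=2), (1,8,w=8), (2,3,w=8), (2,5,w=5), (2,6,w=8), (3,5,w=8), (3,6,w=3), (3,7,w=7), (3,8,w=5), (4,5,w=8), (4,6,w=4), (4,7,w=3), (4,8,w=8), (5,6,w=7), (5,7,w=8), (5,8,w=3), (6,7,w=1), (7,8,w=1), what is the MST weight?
17 (MST edges: (1,2,w=4), (1,5,w=2), (3,6,w=3), (4,7,w=3), (5,8,w=3), (6,7,w=1), (7,8,w=1); sum of weights 4 + 2 + 3 + 3 + 3 + 1 + 1 = 17)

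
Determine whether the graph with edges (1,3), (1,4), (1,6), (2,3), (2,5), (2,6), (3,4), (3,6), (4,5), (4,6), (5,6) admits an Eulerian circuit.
No (4 vertices have odd degree: {1, 2, 5, 6}; Eulerian circuit requires 0)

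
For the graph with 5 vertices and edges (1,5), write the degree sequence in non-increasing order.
[1, 1, 0, 0, 0] (degrees: deg(1)=1, deg(2)=0, deg(3)=0, deg(4)=0, deg(5)=1)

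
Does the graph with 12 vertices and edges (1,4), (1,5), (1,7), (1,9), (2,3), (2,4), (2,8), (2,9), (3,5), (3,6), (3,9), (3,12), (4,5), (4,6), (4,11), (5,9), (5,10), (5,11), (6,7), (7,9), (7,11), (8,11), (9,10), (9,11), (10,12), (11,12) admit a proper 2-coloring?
No (odd cycle of length 3: 9 -> 1 -> 7 -> 9)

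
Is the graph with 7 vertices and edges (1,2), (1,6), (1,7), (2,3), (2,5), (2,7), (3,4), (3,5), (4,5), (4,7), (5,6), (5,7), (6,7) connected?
Yes (BFS from 1 visits [1, 2, 6, 7, 3, 5, 4] — all 7 vertices reached)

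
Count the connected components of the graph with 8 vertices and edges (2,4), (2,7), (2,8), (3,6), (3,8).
3 (components: {1}, {2, 3, 4, 6, 7, 8}, {5})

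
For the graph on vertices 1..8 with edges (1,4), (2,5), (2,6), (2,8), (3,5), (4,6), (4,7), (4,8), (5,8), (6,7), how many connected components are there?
1 (components: {1, 2, 3, 4, 5, 6, 7, 8})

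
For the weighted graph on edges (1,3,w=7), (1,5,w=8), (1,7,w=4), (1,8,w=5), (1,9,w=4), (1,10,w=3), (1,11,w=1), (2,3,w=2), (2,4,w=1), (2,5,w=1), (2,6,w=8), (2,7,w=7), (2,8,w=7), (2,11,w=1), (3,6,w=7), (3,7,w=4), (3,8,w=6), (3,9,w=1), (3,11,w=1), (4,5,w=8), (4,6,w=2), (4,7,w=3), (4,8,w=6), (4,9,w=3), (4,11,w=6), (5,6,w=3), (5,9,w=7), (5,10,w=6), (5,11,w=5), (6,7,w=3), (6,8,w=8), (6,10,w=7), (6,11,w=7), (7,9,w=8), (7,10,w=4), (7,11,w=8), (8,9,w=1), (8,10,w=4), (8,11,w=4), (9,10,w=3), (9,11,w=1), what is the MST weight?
15 (MST edges: (1,10,w=3), (1,11,w=1), (2,4,w=1), (2,5,w=1), (2,11,w=1), (3,9,w=1), (3,11,w=1), (4,6,w=2), (4,7,w=3), (8,9,w=1); sum of weights 3 + 1 + 1 + 1 + 1 + 1 + 1 + 2 + 3 + 1 = 15)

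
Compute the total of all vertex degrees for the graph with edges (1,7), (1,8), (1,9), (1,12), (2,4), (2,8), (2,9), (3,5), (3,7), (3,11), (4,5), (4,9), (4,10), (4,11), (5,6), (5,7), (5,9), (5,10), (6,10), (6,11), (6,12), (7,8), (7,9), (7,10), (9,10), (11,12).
52 (handshake: sum of degrees = 2|E| = 2 x 26 = 52)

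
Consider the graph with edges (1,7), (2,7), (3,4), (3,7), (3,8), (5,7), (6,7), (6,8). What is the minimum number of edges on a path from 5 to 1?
2 (path: 5 -> 7 -> 1, 2 edges)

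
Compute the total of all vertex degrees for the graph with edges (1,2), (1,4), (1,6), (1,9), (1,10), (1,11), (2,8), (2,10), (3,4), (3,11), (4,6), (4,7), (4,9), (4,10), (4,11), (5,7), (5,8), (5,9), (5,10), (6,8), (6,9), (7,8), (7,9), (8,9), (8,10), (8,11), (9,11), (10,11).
56 (handshake: sum of degrees = 2|E| = 2 x 28 = 56)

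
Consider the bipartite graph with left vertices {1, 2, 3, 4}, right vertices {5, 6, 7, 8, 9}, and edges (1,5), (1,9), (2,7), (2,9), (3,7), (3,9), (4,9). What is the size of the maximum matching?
3 (matching: (1,5), (2,7), (3,9); upper bound min(|L|,|R|) = min(4,5) = 4)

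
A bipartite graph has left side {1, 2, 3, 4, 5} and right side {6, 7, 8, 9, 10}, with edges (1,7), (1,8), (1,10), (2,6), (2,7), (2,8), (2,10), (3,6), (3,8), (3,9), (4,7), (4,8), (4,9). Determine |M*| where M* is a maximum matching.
4 (matching: (1,10), (2,8), (3,9), (4,7); upper bound min(|L|,|R|) = min(5,5) = 5)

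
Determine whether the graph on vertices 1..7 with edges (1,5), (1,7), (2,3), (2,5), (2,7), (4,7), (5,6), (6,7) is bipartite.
Yes. Partition: {1, 2, 4, 6}, {3, 5, 7}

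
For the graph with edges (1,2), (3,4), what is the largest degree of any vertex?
1 (attained at vertices 1, 2, 3, 4)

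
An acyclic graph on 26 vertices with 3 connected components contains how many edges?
23 (Each of the 3 component trees on V_i vertices has V_i - 1 edges; summing gives V - C = 26 - 3 = 23)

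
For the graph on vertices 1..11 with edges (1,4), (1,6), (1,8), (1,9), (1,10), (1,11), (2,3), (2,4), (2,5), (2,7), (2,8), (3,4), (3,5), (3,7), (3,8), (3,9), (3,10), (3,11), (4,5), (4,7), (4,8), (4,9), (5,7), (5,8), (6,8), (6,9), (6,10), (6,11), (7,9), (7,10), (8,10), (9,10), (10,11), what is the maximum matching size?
5 (matching: (1,9), (2,8), (3,10), (4,7), (6,11); upper bound floor(n/2) = floor(11/2) = 5)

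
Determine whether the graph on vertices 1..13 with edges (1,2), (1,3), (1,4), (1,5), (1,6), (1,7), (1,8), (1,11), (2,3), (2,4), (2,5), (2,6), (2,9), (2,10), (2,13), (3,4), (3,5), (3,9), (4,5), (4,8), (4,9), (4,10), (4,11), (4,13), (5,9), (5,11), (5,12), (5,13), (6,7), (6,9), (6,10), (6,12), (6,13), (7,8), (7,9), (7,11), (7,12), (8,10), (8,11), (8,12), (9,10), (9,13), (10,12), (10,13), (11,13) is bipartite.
No (odd cycle of length 3: 6 -> 1 -> 2 -> 6)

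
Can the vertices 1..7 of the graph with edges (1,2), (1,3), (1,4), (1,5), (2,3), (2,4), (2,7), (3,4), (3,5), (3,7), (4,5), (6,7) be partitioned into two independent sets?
No (odd cycle of length 3: 3 -> 1 -> 5 -> 3)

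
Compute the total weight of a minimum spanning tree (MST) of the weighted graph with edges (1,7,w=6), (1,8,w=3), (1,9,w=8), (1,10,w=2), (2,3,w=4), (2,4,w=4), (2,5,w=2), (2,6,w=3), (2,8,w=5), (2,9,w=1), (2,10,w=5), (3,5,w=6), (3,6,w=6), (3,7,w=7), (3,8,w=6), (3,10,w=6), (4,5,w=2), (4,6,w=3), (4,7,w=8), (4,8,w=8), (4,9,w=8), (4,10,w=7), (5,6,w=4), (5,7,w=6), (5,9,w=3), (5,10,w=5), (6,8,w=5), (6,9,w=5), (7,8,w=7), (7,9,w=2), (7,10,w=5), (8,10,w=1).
22 (MST edges: (1,10,w=2), (2,3,w=4), (2,5,w=2), (2,6,w=3), (2,8,w=5), (2,9,w=1), (4,5,w=2), (7,9,w=2), (8,10,w=1); sum of weights 2 + 4 + 2 + 3 + 5 + 1 + 2 + 2 + 1 = 22)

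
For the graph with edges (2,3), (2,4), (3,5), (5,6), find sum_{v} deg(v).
8 (handshake: sum of degrees = 2|E| = 2 x 4 = 8)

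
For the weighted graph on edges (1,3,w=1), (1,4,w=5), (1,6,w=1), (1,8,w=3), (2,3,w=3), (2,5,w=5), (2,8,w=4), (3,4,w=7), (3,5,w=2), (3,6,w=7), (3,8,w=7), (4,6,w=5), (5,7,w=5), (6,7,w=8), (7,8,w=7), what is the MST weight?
20 (MST edges: (1,3,w=1), (1,4,w=5), (1,6,w=1), (1,8,w=3), (2,3,w=3), (3,5,w=2), (5,7,w=5); sum of weights 1 + 5 + 1 + 3 + 3 + 2 + 5 = 20)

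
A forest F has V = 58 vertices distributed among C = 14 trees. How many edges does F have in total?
44 (Each of the 14 component trees on V_i vertices has V_i - 1 edges; summing gives V - C = 58 - 14 = 44)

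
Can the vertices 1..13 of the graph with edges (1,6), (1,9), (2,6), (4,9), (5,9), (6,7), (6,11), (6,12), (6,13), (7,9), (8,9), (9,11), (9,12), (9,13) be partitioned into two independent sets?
Yes. Partition: {1, 2, 3, 4, 5, 7, 8, 10, 11, 12, 13}, {6, 9}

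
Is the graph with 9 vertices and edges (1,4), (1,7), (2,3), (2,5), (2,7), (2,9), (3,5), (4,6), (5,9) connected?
No, it has 2 components: {1, 2, 3, 4, 5, 6, 7, 9}, {8}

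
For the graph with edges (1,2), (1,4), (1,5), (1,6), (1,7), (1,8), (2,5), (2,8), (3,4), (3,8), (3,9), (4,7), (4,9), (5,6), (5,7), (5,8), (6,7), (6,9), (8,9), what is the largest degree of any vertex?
6 (attained at vertex 1)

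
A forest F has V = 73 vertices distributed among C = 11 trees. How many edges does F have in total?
62 (Each of the 11 component trees on V_i vertices has V_i - 1 edges; summing gives V - C = 73 - 11 = 62)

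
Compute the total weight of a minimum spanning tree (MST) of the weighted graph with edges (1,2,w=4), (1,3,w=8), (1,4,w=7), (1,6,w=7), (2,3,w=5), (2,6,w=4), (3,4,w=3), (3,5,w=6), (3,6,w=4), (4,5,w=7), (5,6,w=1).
16 (MST edges: (1,2,w=4), (2,6,w=4), (3,4,w=3), (3,6,w=4), (5,6,w=1); sum of weights 4 + 4 + 3 + 4 + 1 = 16)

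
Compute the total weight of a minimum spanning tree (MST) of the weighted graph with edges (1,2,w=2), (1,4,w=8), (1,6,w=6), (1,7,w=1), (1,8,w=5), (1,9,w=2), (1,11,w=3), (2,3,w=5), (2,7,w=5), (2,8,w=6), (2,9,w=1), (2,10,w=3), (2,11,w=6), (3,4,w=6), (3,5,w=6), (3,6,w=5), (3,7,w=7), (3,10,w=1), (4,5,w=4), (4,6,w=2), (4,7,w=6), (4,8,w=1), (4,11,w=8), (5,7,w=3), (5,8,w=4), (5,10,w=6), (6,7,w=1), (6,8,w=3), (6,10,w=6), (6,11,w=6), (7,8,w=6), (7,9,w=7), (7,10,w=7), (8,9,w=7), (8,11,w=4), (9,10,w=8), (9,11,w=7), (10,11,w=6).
18 (MST edges: (1,2,w=2), (1,7,w=1), (1,11,w=3), (2,9,w=1), (2,10,w=3), (3,10,w=1), (4,6,w=2), (4,8,w=1), (5,7,w=3), (6,7,w=1); sum of weights 2 + 1 + 3 + 1 + 3 + 1 + 2 + 1 + 3 + 1 = 18)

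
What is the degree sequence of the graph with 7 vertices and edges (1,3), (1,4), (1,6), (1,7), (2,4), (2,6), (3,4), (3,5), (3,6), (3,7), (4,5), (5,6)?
[5, 4, 4, 4, 3, 2, 2] (degrees: deg(1)=4, deg(2)=2, deg(3)=5, deg(4)=4, deg(5)=3, deg(6)=4, deg(7)=2)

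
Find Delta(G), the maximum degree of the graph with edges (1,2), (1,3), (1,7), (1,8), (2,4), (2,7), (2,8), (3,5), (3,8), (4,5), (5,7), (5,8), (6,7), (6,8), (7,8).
6 (attained at vertex 8)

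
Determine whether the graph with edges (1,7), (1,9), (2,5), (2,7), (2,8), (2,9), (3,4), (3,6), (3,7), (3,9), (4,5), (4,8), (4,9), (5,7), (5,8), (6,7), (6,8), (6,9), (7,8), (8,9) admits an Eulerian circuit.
Yes (the graph is connected and all 9 vertices have even degree)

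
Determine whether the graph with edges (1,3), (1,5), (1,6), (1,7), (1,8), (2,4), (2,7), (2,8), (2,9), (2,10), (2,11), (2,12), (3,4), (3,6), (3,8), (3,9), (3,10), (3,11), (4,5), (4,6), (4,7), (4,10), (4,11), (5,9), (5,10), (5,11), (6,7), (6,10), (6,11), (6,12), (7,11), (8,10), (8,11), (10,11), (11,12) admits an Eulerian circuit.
No (12 vertices have odd degree: {1, 2, 3, 4, 5, 6, 7, 8, 9, 10, 11, 12}; Eulerian circuit requires 0)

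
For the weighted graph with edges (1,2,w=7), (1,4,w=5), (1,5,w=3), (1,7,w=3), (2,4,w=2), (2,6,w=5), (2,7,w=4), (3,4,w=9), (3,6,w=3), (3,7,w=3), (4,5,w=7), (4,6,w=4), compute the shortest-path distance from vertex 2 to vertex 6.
5 (path: 2 -> 6; weights 5 = 5)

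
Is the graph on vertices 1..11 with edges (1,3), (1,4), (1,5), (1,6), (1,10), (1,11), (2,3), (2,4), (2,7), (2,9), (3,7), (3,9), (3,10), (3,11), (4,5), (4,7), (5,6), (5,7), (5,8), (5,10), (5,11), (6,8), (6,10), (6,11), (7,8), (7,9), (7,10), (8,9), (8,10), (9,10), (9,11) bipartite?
No (odd cycle of length 3: 6 -> 1 -> 11 -> 6)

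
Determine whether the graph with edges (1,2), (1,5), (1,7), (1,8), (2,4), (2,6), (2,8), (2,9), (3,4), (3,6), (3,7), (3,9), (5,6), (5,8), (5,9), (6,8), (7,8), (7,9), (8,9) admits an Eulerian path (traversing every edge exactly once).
Yes (the graph is connected and exactly 2 vertices have odd degree: {2, 9}; any Eulerian path must start and end at those)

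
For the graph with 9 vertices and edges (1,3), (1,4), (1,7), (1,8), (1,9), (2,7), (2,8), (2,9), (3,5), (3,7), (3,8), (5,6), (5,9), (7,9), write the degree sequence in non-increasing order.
[5, 4, 4, 4, 3, 3, 3, 1, 1] (degrees: deg(1)=5, deg(2)=3, deg(3)=4, deg(4)=1, deg(5)=3, deg(6)=1, deg(7)=4, deg(8)=3, deg(9)=4)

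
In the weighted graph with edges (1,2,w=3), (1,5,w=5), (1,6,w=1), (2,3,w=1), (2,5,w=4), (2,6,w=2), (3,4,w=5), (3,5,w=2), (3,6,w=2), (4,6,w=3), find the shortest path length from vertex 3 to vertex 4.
5 (path: 3 -> 4; weights 5 = 5)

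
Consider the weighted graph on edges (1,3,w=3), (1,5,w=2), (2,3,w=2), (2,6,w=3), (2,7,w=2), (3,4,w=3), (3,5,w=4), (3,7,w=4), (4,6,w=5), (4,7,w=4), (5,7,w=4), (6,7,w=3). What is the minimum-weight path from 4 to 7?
4 (path: 4 -> 7; weights 4 = 4)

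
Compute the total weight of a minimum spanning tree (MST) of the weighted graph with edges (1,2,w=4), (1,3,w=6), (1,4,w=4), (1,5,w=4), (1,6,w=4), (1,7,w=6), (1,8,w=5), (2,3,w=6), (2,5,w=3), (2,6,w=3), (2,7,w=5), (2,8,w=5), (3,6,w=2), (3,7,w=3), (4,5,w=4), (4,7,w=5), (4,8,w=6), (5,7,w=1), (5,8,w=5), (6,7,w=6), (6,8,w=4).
21 (MST edges: (1,2,w=4), (1,4,w=4), (2,5,w=3), (2,6,w=3), (3,6,w=2), (5,7,w=1), (6,8,w=4); sum of weights 4 + 4 + 3 + 3 + 2 + 1 + 4 = 21)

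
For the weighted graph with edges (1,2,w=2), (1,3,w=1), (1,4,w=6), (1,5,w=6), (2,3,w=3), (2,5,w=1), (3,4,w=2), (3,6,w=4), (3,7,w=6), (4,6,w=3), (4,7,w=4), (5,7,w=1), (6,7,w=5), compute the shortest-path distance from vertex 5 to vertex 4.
5 (path: 5 -> 7 -> 4; weights 1 + 4 = 5)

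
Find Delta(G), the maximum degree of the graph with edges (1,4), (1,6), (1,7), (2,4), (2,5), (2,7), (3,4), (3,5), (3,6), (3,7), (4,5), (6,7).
4 (attained at vertices 3, 4, 7)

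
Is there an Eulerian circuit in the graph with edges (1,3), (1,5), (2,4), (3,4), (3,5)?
No (2 vertices have odd degree: {2, 3}; Eulerian circuit requires 0)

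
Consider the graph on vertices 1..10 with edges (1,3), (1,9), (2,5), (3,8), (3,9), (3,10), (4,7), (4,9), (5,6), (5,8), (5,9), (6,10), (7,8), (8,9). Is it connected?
Yes (BFS from 1 visits [1, 3, 9, 8, 10, 4, 5, 7, 6, 2] — all 10 vertices reached)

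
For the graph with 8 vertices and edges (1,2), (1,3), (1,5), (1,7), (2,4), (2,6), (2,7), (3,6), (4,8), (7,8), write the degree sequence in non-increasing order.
[4, 4, 3, 2, 2, 2, 2, 1] (degrees: deg(1)=4, deg(2)=4, deg(3)=2, deg(4)=2, deg(5)=1, deg(6)=2, deg(7)=3, deg(8)=2)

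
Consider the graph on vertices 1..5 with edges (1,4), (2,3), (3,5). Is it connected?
No, it has 2 components: {1, 4}, {2, 3, 5}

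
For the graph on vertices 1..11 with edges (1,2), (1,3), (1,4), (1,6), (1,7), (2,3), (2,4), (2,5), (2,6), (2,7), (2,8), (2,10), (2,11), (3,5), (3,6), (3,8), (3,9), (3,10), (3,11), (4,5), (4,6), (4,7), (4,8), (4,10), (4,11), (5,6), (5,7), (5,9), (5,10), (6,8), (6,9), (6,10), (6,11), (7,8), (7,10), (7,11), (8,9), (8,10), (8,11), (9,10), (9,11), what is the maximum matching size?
5 (matching: (1,7), (2,11), (3,10), (4,8), (5,9); upper bound floor(n/2) = floor(11/2) = 5)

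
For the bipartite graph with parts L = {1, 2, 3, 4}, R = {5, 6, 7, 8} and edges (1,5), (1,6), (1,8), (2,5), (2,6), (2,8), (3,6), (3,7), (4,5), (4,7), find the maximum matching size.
4 (matching: (1,8), (2,6), (3,7), (4,5); upper bound min(|L|,|R|) = min(4,4) = 4)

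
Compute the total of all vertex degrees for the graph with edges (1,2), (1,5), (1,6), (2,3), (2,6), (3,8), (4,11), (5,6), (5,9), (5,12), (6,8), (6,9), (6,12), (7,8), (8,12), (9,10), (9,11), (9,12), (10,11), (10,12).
40 (handshake: sum of degrees = 2|E| = 2 x 20 = 40)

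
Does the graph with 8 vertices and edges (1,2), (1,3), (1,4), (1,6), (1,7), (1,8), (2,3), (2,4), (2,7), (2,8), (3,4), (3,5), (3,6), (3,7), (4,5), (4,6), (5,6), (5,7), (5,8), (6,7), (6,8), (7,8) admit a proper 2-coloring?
No (odd cycle of length 3: 2 -> 1 -> 7 -> 2)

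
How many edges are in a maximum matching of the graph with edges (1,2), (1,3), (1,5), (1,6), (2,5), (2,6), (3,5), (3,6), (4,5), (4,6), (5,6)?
3 (matching: (1,2), (3,6), (4,5); upper bound floor(n/2) = floor(6/2) = 3)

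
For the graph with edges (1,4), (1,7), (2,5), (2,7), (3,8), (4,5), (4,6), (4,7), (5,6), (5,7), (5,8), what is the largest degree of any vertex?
5 (attained at vertex 5)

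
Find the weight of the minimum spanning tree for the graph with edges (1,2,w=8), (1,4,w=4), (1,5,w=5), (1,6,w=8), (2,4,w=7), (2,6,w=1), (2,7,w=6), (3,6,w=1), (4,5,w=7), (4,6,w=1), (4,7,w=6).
18 (MST edges: (1,4,w=4), (1,5,w=5), (2,6,w=1), (2,7,w=6), (3,6,w=1), (4,6,w=1); sum of weights 4 + 5 + 1 + 6 + 1 + 1 = 18)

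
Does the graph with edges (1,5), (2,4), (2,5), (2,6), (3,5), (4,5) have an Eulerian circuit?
No (4 vertices have odd degree: {1, 2, 3, 6}; Eulerian circuit requires 0)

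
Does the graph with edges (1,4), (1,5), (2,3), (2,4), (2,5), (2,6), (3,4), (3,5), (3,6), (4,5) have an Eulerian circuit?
Yes (the graph is connected and all 6 vertices have even degree)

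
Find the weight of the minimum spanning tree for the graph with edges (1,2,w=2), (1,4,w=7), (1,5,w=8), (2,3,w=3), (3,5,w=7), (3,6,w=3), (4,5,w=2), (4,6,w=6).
16 (MST edges: (1,2,w=2), (2,3,w=3), (3,6,w=3), (4,5,w=2), (4,6,w=6); sum of weights 2 + 3 + 3 + 2 + 6 = 16)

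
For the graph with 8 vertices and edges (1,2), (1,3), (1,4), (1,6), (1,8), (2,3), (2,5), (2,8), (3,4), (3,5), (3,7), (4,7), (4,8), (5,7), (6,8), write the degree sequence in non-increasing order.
[5, 5, 4, 4, 4, 3, 3, 2] (degrees: deg(1)=5, deg(2)=4, deg(3)=5, deg(4)=4, deg(5)=3, deg(6)=2, deg(7)=3, deg(8)=4)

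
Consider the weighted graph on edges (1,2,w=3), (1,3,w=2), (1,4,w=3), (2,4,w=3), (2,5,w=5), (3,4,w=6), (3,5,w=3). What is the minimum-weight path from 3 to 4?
5 (path: 3 -> 1 -> 4; weights 2 + 3 = 5)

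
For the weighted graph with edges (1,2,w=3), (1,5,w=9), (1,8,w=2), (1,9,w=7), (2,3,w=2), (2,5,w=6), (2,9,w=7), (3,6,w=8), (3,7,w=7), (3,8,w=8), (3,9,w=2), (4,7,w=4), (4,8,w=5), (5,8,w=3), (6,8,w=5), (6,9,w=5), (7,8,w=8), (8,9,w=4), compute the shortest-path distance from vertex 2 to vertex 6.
9 (path: 2 -> 3 -> 9 -> 6; weights 2 + 2 + 5 = 9)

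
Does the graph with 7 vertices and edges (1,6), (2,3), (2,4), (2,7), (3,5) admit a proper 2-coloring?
Yes. Partition: {1, 2, 5}, {3, 4, 6, 7}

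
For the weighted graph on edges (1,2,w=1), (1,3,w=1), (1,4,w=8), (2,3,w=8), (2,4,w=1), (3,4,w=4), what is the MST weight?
3 (MST edges: (1,2,w=1), (1,3,w=1), (2,4,w=1); sum of weights 1 + 1 + 1 = 3)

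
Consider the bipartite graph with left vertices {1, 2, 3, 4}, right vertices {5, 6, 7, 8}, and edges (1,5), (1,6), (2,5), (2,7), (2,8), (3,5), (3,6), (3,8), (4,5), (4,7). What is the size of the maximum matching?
4 (matching: (1,6), (2,8), (3,5), (4,7); upper bound min(|L|,|R|) = min(4,4) = 4)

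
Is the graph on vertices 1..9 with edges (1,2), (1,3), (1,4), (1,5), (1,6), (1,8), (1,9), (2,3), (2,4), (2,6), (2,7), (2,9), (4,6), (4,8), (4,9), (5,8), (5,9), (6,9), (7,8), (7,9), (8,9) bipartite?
No (odd cycle of length 3: 8 -> 1 -> 4 -> 8)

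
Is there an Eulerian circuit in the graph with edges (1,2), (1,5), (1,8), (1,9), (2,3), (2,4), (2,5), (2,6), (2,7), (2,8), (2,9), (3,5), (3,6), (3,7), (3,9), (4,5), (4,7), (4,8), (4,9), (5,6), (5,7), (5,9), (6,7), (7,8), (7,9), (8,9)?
No (6 vertices have odd degree: {3, 4, 5, 7, 8, 9}; Eulerian circuit requires 0)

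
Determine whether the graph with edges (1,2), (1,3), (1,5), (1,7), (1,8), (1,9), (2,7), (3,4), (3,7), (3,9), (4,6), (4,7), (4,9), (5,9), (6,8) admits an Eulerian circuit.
Yes (the graph is connected and all 9 vertices have even degree)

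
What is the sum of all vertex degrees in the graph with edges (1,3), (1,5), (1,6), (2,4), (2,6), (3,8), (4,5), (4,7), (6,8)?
18 (handshake: sum of degrees = 2|E| = 2 x 9 = 18)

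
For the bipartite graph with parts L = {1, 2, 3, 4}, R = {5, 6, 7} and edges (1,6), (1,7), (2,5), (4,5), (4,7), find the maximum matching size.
3 (matching: (1,6), (2,5), (4,7); upper bound min(|L|,|R|) = min(4,3) = 3)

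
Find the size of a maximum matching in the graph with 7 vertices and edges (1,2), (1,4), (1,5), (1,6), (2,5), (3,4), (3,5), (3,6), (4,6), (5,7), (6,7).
3 (matching: (1,4), (3,6), (5,7); upper bound floor(n/2) = floor(7/2) = 3)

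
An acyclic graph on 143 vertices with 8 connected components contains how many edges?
135 (Each of the 8 component trees on V_i vertices has V_i - 1 edges; summing gives V - C = 143 - 8 = 135)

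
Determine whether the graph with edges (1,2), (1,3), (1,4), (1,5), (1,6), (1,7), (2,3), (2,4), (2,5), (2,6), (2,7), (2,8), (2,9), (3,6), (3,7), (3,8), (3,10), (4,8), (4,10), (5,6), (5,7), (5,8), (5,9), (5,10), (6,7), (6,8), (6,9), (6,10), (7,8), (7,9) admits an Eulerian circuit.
No (2 vertices have odd degree: {5, 7}; Eulerian circuit requires 0)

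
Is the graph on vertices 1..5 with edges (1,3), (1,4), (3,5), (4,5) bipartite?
Yes. Partition: {1, 2, 5}, {3, 4}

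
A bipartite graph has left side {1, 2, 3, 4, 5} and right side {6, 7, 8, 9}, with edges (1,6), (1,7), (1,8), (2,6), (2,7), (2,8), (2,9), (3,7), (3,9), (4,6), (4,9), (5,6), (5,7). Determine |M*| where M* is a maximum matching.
4 (matching: (1,8), (2,9), (3,7), (4,6); upper bound min(|L|,|R|) = min(5,4) = 4)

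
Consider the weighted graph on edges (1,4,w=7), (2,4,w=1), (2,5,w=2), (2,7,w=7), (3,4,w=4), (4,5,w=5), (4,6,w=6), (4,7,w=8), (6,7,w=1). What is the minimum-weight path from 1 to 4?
7 (path: 1 -> 4; weights 7 = 7)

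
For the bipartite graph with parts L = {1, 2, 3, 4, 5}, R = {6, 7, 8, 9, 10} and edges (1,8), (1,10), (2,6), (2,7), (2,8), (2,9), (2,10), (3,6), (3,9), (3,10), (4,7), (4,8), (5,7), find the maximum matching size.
5 (matching: (1,10), (2,9), (3,6), (4,8), (5,7); upper bound min(|L|,|R|) = min(5,5) = 5)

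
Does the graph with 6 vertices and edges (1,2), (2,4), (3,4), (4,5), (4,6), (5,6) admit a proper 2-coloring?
No (odd cycle of length 3: 6 -> 4 -> 5 -> 6)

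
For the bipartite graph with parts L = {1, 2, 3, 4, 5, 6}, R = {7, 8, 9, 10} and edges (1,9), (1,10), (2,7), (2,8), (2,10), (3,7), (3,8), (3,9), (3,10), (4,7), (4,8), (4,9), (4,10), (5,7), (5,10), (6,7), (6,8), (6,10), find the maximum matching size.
4 (matching: (1,10), (2,8), (3,9), (4,7); upper bound min(|L|,|R|) = min(6,4) = 4)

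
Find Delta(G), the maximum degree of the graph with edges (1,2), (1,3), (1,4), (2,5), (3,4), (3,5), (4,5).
3 (attained at vertices 1, 3, 4, 5)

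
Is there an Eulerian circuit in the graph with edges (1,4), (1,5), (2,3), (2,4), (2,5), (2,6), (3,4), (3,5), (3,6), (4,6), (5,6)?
Yes (the graph is connected and all 6 vertices have even degree)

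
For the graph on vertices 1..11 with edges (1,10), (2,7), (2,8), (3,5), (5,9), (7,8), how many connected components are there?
6 (components: {1, 10}, {2, 7, 8}, {3, 5, 9}, {4}, {6}, {11})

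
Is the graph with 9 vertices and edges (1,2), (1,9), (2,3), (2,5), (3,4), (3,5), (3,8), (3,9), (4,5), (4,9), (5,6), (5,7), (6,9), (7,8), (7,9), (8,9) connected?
Yes (BFS from 1 visits [1, 2, 9, 3, 5, 4, 6, 7, 8] — all 9 vertices reached)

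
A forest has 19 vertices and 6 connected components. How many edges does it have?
13 (Each of the 6 component trees on V_i vertices has V_i - 1 edges; summing gives V - C = 19 - 6 = 13)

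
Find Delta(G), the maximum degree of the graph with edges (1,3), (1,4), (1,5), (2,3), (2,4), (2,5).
3 (attained at vertices 1, 2)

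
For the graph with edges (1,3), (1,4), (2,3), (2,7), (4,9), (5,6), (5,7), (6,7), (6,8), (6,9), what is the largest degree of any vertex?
4 (attained at vertex 6)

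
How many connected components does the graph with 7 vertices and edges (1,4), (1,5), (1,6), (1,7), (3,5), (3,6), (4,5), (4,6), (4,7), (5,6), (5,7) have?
2 (components: {1, 3, 4, 5, 6, 7}, {2})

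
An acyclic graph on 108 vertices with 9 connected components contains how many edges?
99 (Each of the 9 component trees on V_i vertices has V_i - 1 edges; summing gives V - C = 108 - 9 = 99)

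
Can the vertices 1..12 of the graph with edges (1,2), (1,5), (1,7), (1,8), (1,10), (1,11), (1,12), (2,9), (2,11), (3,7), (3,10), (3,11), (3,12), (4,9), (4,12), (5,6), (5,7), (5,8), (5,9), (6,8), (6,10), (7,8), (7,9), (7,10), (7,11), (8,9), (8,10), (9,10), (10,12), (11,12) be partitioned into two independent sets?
No (odd cycle of length 3: 7 -> 1 -> 8 -> 7)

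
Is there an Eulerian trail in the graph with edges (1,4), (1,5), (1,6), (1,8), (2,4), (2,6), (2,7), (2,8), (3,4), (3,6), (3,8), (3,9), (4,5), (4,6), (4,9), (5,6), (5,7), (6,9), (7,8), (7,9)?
Yes — and in fact it has an Eulerian circuit (the graph is connected and all 9 vertices have even degree)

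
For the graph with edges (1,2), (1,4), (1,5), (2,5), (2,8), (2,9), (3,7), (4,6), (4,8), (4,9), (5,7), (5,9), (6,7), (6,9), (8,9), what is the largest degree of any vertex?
5 (attained at vertex 9)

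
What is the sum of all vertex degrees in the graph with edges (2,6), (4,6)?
4 (handshake: sum of degrees = 2|E| = 2 x 2 = 4)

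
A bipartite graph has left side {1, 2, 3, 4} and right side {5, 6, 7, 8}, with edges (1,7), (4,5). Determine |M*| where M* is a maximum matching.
2 (matching: (1,7), (4,5); upper bound min(|L|,|R|) = min(4,4) = 4)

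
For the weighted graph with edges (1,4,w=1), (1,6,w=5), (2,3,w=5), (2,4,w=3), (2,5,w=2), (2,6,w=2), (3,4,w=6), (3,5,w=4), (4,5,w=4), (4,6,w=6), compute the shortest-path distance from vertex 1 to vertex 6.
5 (path: 1 -> 6; weights 5 = 5)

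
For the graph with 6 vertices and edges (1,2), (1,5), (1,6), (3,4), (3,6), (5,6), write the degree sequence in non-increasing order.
[3, 3, 2, 2, 1, 1] (degrees: deg(1)=3, deg(2)=1, deg(3)=2, deg(4)=1, deg(5)=2, deg(6)=3)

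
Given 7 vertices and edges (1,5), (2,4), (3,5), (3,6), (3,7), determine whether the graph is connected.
No, it has 2 components: {1, 3, 5, 6, 7}, {2, 4}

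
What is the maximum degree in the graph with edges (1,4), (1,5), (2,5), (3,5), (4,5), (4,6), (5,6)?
5 (attained at vertex 5)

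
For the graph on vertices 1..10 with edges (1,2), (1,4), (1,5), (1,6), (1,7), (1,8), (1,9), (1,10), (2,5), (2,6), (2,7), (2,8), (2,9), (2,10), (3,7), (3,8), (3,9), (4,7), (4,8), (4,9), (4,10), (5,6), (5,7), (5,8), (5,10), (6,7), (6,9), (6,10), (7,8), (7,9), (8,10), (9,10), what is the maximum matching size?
5 (matching: (1,6), (2,5), (3,9), (4,7), (8,10); upper bound floor(n/2) = floor(10/2) = 5)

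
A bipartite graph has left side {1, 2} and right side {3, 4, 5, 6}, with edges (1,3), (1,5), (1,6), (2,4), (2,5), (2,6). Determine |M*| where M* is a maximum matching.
2 (matching: (1,6), (2,5); upper bound min(|L|,|R|) = min(2,4) = 2)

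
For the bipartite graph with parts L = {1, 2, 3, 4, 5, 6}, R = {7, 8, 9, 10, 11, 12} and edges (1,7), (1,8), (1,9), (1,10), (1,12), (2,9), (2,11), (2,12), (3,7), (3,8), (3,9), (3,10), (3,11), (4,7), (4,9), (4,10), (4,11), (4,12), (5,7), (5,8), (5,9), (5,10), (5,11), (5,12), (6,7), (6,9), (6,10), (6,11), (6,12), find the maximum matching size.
6 (matching: (1,12), (2,11), (3,10), (4,9), (5,8), (6,7); upper bound min(|L|,|R|) = min(6,6) = 6)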